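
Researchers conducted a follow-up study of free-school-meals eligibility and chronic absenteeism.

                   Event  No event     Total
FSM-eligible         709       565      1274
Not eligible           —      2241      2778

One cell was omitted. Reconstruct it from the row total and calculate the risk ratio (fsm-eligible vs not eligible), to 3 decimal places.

The missing cell is in the unexposed row: 2778 − 2241 = 537.
So a = 709, b = 565, c = 537, d = 2241.
RR = [a/(a+b)] / [c/(c+d)] = (709/1274) / (537/2778) = 0.55651/0.19330 = 2.87895

2.879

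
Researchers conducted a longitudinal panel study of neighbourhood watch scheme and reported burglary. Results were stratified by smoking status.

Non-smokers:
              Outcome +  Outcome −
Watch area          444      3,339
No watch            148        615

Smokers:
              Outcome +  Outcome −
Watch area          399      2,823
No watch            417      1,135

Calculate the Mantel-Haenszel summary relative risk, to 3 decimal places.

RR_MH = Σ(aᵢ·n₀ᵢ/nᵢ) / Σ(cᵢ·n₁ᵢ/nᵢ), with n₁ᵢ = aᵢ+bᵢ (exposed), n₀ᵢ = cᵢ+dᵢ (unexposed), nᵢ = n₁ᵢ+n₀ᵢ.
Stratum 1 (Non-smokers): n₁ = 3783, n₀ = 763, n = 4546; a·n₀/n = 444·763/4546 = 74.5209; c·n₁/n = 148·3783/4546 = 123.1597
Stratum 2 (Smokers): n₁ = 3222, n₀ = 1552, n = 4774; a·n₀/n = 399·1552/4774 = 129.7126; c·n₁/n = 417·3222/4774 = 281.4357
RR_MH = (74.5209 + 129.7126) / (123.1597 + 281.4357) = 204.2335 / 404.5954 = 0.50478

0.505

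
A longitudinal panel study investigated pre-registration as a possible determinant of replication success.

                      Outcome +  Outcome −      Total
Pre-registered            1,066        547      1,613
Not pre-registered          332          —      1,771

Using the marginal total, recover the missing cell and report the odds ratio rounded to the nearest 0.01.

8.45

The missing cell is in the unexposed row: 1771 − 332 = 1439.
So a = 1066, b = 547, c = 332, d = 1439.
OR = (a·d)/(b·c) = (1066 × 1439) / (547 × 332) = 1533974 / 181604 = 8.44681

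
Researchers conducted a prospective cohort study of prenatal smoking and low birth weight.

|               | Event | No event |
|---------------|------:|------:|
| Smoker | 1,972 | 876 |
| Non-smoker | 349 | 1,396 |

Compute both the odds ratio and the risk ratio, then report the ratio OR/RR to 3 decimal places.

Cells: a = 1972, b = 876, c = 349, d = 1396.
OR = (1972·1396)/(876·349) = 2752912/305724 = 9.00457
Risk in exposed = 1972/2848 = 0.69242; risk in unexposed = 349/1745 = 0.20000; RR = 3.46208
OR/RR = 9.00457 / 3.46208 = 2.60091
The outcome is not rare, so the OR lies further from 1 than the RR.

2.601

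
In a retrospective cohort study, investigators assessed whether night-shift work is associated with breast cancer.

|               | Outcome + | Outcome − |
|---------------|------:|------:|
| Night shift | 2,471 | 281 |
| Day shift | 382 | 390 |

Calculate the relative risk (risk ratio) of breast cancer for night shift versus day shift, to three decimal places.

1.815

Cells: a = 2471, b = 281, c = 382, d = 390.
Risk in exposed = 2471/2752 = 0.89789; risk in unexposed = 382/772 = 0.49482.
RR = 0.89789 / 0.49482 = 1.81459
The risk among the exposed is 1.81 times that among the unexposed.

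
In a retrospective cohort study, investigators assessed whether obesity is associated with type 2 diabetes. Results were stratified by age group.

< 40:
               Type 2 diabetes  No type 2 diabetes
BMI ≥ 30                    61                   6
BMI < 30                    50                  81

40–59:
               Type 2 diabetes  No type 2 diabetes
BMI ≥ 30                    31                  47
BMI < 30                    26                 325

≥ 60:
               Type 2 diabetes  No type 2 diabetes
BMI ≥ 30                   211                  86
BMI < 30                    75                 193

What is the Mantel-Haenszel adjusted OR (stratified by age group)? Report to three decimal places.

OR_MH = Σ(aᵢdᵢ/nᵢ) / Σ(bᵢcᵢ/nᵢ), where nᵢ is the stratum total.
Stratum 1 (< 40): n = 198; a·d/n = 61·81/198 = 24.9545; b·c/n = 6·50/198 = 1.5152
Stratum 2 (40–59): n = 429; a·d/n = 31·325/429 = 23.4848; b·c/n = 47·26/429 = 2.8485
Stratum 3 (≥ 60): n = 565; a·d/n = 211·193/565 = 72.0761; b·c/n = 86·75/565 = 11.4159
OR_MH = (24.9545 + 23.4848 + 72.0761) / (1.5152 + 2.8485 + 11.4159) = 120.5155 / 15.7796 = 7.63744

7.637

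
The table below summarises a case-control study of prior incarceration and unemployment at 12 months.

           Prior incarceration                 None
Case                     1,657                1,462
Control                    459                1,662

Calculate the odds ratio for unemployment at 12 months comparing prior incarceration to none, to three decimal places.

Reading the table with exposure as columns: a = 1657 (Prior incarceration, case), b = 459 (Prior incarceration, non-case), c = 1462 (None, case), d = 1662.
OR = (a·d)/(b·c) = (1657 × 1662) / (459 × 1462) = 2753934 / 671058 = 4.10387
The odds of unemployment at 12 months are about 4.10 times as high in the prior incarceration group.

4.104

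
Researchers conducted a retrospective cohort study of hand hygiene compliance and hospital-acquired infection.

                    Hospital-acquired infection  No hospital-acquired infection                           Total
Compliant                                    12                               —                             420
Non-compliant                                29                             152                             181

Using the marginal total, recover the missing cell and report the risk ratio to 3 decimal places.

The missing cell is in the exposed row: 420 − 12 = 408.
So a = 12, b = 408, c = 29, d = 152.
RR = [a/(a+b)] / [c/(c+d)] = (12/420) / (29/181) = 0.02857/0.16022 = 0.17833

0.178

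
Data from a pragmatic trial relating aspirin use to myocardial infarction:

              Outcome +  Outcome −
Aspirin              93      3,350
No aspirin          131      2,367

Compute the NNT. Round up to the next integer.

40

Risk in treated group = 93/3443 = 0.02701; risk in control = 131/2498 = 0.05244.
Absolute risk reduction = 0.05244 − 0.02701 = 0.02543
NNT = 1 / ARR = 1 / 0.02543 = 39.323 → round up → 40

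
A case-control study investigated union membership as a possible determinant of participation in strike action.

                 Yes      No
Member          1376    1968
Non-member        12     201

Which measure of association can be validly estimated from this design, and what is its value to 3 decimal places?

11.711

Cells: a = 1376, b = 1968, c = 12, d = 201.
This is a case-control study: participants were sampled on outcome status, so risks in the source population cannot be estimated directly — relative risk is not valid here. The odds ratio is the appropriate measure.
OR = (a·d)/(b·c) = (1376 × 201) / (1968 × 12) = 276576 / 23616 = 11.71138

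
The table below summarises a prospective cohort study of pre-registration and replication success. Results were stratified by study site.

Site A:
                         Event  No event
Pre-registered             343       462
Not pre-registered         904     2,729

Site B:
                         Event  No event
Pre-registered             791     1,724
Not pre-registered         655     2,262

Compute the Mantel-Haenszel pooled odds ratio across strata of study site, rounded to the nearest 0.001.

1.789

OR_MH = Σ(aᵢdᵢ/nᵢ) / Σ(bᵢcᵢ/nᵢ), where nᵢ is the stratum total.
Stratum 1 (Site A): n = 4438; a·d/n = 343·2729/4438 = 210.9164; b·c/n = 462·904/4438 = 94.1073
Stratum 2 (Site B): n = 5432; a·d/n = 791·2262/5432 = 329.3892; b·c/n = 1724·655/5432 = 207.8829
OR_MH = (210.9164 + 329.3892) / (94.1073 + 207.8829) = 540.3056 / 301.9902 = 1.78915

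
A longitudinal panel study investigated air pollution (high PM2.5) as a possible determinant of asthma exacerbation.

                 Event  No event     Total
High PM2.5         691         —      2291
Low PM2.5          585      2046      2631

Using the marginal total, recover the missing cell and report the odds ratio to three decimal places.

1.510

The missing cell is in the exposed row: 2291 − 691 = 1600.
So a = 691, b = 1600, c = 585, d = 2046.
OR = (a·d)/(b·c) = (691 × 2046) / (1600 × 585) = 1413786 / 936000 = 1.51046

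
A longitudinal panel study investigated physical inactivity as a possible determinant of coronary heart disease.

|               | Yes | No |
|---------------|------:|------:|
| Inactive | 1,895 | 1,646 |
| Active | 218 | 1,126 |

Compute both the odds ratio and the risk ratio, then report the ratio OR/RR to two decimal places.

1.80

Cells: a = 1895, b = 1646, c = 218, d = 1126.
OR = (1895·1126)/(1646·218) = 2133770/358828 = 5.94650
Risk in exposed = 1895/3541 = 0.53516; risk in unexposed = 218/1344 = 0.16220; RR = 3.29933
OR/RR = 5.94650 / 3.29933 = 1.80233
The outcome is not rare, so the OR lies further from 1 than the RR.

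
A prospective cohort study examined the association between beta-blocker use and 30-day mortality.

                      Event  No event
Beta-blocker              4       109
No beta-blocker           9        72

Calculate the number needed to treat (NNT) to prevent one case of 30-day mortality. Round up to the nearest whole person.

14

Risk in treated group = 4/113 = 0.03540; risk in control = 9/81 = 0.11111.
Absolute risk reduction = 0.11111 − 0.03540 = 0.07571
NNT = 1 / ARR = 1 / 0.07571 = 13.208 → round up → 14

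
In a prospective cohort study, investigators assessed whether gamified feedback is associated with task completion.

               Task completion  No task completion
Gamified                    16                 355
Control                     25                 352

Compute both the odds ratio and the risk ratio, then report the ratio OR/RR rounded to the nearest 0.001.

0.976

Cells: a = 16, b = 355, c = 25, d = 352.
OR = (16·352)/(355·25) = 5632/8875 = 0.63459
Risk in exposed = 16/371 = 0.04313; risk in unexposed = 25/377 = 0.06631; RR = 0.65035
OR/RR = 0.63459 / 0.65035 = 0.97577
The outcome is rare in both groups, so OR ≈ RR (ratio near 1).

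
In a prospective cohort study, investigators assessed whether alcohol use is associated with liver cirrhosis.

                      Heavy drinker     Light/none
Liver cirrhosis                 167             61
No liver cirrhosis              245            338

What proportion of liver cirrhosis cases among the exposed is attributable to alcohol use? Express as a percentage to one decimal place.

62.3

Reading the table with exposure as columns: a = 167 (Heavy drinker, case), b = 245 (Heavy drinker, non-case), c = 61 (Light/none, case), d = 338.
Risk in exposed = 167/412 = 0.40534; risk in unexposed = 61/399 = 0.15288.
RR = 0.40534/0.15288 = 2.65132
AR% = (RR − 1)/RR × 100 = (2.65132 − 1)/2.65132 × 100 = 62.2830%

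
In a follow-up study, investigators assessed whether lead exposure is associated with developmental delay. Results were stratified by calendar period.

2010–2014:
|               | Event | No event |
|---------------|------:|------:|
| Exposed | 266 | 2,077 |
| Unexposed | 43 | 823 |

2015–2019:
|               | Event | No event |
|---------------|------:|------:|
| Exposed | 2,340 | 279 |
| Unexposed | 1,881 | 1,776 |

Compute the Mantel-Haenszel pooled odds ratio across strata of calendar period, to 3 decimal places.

6.554

OR_MH = Σ(aᵢdᵢ/nᵢ) / Σ(bᵢcᵢ/nᵢ), where nᵢ is the stratum total.
Stratum 1 (2010–2014): n = 3209; a·d/n = 266·823/3209 = 68.2200; b·c/n = 2077·43/3209 = 27.8314
Stratum 2 (2015–2019): n = 6276; a·d/n = 2340·1776/6276 = 662.1797; b·c/n = 279·1881/6276 = 83.6200
OR_MH = (68.2200 + 662.1797) / (27.8314 + 83.6200) = 730.3997 / 111.4514 = 6.55353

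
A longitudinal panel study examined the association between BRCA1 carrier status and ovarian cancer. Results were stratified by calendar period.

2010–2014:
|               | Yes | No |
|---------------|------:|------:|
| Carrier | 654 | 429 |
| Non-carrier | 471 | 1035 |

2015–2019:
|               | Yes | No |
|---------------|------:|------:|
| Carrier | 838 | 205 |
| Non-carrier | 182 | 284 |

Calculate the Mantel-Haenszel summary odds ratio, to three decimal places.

4.079

OR_MH = Σ(aᵢdᵢ/nᵢ) / Σ(bᵢcᵢ/nᵢ), where nᵢ is the stratum total.
Stratum 1 (2010–2014): n = 2589; a·d/n = 654·1035/2589 = 261.4484; b·c/n = 429·471/2589 = 78.0452
Stratum 2 (2015–2019): n = 1509; a·d/n = 838·284/1509 = 157.7150; b·c/n = 205·182/1509 = 24.7250
OR_MH = (261.4484 + 157.7150) / (78.0452 + 24.7250) = 419.1635 / 102.7702 = 4.07865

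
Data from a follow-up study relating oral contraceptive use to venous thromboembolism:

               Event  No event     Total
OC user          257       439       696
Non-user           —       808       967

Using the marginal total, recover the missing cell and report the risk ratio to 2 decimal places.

2.25

The missing cell is in the unexposed row: 967 − 808 = 159.
So a = 257, b = 439, c = 159, d = 808.
RR = [a/(a+b)] / [c/(c+d)] = (257/696) / (159/967) = 0.36925/0.16443 = 2.24571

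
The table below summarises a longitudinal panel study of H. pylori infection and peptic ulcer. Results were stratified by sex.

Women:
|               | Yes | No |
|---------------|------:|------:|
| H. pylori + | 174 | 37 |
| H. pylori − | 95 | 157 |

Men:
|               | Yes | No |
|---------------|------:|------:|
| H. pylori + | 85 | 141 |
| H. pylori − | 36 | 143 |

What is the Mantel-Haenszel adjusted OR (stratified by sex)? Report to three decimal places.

OR_MH = Σ(aᵢdᵢ/nᵢ) / Σ(bᵢcᵢ/nᵢ), where nᵢ is the stratum total.
Stratum 1 (Women): n = 463; a·d/n = 174·157/463 = 59.0022; b·c/n = 37·95/463 = 7.5918
Stratum 2 (Men): n = 405; a·d/n = 85·143/405 = 30.0123; b·c/n = 141·36/405 = 12.5333
OR_MH = (59.0022 + 30.0123) / (7.5918 + 12.5333) = 89.0145 / 20.1251 = 4.42305

4.423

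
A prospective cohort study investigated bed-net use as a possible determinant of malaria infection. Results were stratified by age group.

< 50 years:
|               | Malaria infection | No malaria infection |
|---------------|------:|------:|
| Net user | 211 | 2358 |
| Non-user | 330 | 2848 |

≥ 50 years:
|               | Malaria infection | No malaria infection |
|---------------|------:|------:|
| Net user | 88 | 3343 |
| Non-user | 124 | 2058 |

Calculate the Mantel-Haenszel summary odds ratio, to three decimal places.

OR_MH = Σ(aᵢdᵢ/nᵢ) / Σ(bᵢcᵢ/nᵢ), where nᵢ is the stratum total.
Stratum 1 (< 50 years): n = 5747; a·d/n = 211·2848/5747 = 104.5638; b·c/n = 2358·330/5747 = 135.3993
Stratum 2 (≥ 50 years): n = 5613; a·d/n = 88·2058/5613 = 32.2651; b·c/n = 3343·124/5613 = 73.8521
OR_MH = (104.5638 + 32.2651) / (135.3993 + 73.8521) = 136.8289 / 209.2515 = 0.65390

0.654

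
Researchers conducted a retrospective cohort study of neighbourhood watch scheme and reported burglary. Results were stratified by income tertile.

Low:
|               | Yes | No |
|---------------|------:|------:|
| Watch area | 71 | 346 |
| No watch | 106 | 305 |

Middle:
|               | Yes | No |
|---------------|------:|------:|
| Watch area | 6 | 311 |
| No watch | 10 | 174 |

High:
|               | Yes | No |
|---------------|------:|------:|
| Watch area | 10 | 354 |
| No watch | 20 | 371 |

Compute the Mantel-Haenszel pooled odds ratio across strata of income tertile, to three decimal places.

0.554

OR_MH = Σ(aᵢdᵢ/nᵢ) / Σ(bᵢcᵢ/nᵢ), where nᵢ is the stratum total.
Stratum 1 (Low): n = 828; a·d/n = 71·305/828 = 26.1534; b·c/n = 346·106/828 = 44.2947
Stratum 2 (Middle): n = 501; a·d/n = 6·174/501 = 2.0838; b·c/n = 311·10/501 = 6.2076
Stratum 3 (High): n = 755; a·d/n = 10·371/755 = 4.9139; b·c/n = 354·20/755 = 9.3775
OR_MH = (26.1534 + 2.0838 + 4.9139) / (44.2947 + 6.2076 + 9.3775) = 33.1511 / 59.8798 = 0.55363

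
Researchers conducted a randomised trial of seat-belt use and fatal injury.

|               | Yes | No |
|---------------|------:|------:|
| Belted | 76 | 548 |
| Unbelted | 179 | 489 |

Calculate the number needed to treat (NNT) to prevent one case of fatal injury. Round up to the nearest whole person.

7

Risk in treated group = 76/624 = 0.12179; risk in control = 179/668 = 0.26796.
Absolute risk reduction = 0.26796 − 0.12179 = 0.14617
NNT = 1 / ARR = 1 / 0.14617 = 6.841 → round up → 7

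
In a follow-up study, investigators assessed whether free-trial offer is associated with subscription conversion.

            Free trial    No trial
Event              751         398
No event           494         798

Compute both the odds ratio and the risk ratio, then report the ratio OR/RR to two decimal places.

Reading the table with exposure as columns: a = 751 (Free trial, case), b = 494 (Free trial, non-case), c = 398 (No trial, case), d = 798.
OR = (751·798)/(494·398) = 599298/196612 = 3.04813
Risk in exposed = 751/1245 = 0.60321; risk in unexposed = 398/1196 = 0.33278; RR = 1.81267
OR/RR = 3.04813 / 1.81267 = 1.68157
The outcome is not rare, so the OR lies further from 1 than the RR.

1.68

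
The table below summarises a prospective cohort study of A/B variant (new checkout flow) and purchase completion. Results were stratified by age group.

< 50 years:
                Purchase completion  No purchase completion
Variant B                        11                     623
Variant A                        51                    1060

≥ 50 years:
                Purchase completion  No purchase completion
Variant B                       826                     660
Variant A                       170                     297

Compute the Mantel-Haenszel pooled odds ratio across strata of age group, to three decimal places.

1.749

OR_MH = Σ(aᵢdᵢ/nᵢ) / Σ(bᵢcᵢ/nᵢ), where nᵢ is the stratum total.
Stratum 1 (< 50 years): n = 1745; a·d/n = 11·1060/1745 = 6.6819; b·c/n = 623·51/1745 = 18.2080
Stratum 2 (≥ 50 years): n = 1953; a·d/n = 826·297/1953 = 125.6129; b·c/n = 660·170/1953 = 57.4501
OR_MH = (6.6819 + 125.6129) / (18.2080 + 57.4501) = 132.2949 / 75.6581 = 1.74859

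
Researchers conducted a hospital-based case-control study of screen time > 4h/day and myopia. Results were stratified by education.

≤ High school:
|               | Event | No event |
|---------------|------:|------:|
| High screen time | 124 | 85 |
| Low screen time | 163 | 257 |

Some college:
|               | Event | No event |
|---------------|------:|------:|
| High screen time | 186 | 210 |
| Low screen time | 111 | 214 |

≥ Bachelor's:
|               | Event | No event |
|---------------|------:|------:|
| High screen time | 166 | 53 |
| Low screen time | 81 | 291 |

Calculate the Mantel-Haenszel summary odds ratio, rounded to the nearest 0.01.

3.04

OR_MH = Σ(aᵢdᵢ/nᵢ) / Σ(bᵢcᵢ/nᵢ), where nᵢ is the stratum total.
Stratum 1 (≤ High school): n = 629; a·d/n = 124·257/629 = 50.6645; b·c/n = 85·163/629 = 22.0270
Stratum 2 (Some college): n = 721; a·d/n = 186·214/721 = 55.2067; b·c/n = 210·111/721 = 32.3301
Stratum 3 (≥ Bachelor's): n = 591; a·d/n = 166·291/591 = 81.7360; b·c/n = 53·81/591 = 7.2640
OR_MH = (50.6645 + 55.2067 + 81.7360) / (22.0270 + 32.3301 + 7.2640) = 187.6072 / 61.6211 = 3.04453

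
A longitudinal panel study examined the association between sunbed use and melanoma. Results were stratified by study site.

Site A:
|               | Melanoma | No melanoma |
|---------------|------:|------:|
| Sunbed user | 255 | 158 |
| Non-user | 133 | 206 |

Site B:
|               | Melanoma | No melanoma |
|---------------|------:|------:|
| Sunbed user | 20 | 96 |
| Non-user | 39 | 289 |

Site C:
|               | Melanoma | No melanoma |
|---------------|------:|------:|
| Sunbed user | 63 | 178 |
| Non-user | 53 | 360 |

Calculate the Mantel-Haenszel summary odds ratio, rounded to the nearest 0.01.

OR_MH = Σ(aᵢdᵢ/nᵢ) / Σ(bᵢcᵢ/nᵢ), where nᵢ is the stratum total.
Stratum 1 (Site A): n = 752; a·d/n = 255·206/752 = 69.8537; b·c/n = 158·133/752 = 27.9441
Stratum 2 (Site B): n = 444; a·d/n = 20·289/444 = 13.0180; b·c/n = 96·39/444 = 8.4324
Stratum 3 (Site C): n = 654; a·d/n = 63·360/654 = 34.6789; b·c/n = 178·53/654 = 14.4251
OR_MH = (69.8537 + 13.0180 + 34.6789) / (27.9441 + 8.4324 + 14.4251) = 117.5506 / 50.8017 = 2.31391

2.31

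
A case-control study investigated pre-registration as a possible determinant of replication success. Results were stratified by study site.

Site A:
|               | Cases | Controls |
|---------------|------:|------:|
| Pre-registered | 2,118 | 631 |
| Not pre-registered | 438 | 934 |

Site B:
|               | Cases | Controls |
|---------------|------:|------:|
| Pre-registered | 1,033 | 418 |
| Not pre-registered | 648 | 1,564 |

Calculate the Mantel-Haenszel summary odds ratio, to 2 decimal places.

6.53

OR_MH = Σ(aᵢdᵢ/nᵢ) / Σ(bᵢcᵢ/nᵢ), where nᵢ is the stratum total.
Stratum 1 (Site A): n = 4121; a·d/n = 2118·934/4121 = 480.0320; b·c/n = 631·438/4121 = 67.0658
Stratum 2 (Site B): n = 3663; a·d/n = 1033·1564/3663 = 441.0625; b·c/n = 418·648/3663 = 73.9459
OR_MH = (480.0320 + 441.0625) / (67.0658 + 73.9459) = 921.0945 / 141.0117 = 6.53204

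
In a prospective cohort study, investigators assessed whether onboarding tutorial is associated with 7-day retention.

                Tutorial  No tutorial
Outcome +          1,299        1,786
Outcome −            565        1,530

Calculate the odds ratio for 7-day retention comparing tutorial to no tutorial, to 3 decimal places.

Reading the table with exposure as columns: a = 1299 (Tutorial, case), b = 565 (Tutorial, non-case), c = 1786 (No tutorial, case), d = 1530.
OR = (a·d)/(b·c) = (1299 × 1530) / (565 × 1786) = 1987470 / 1009090 = 1.96957
The odds of 7-day retention are about 1.97 times as high in the tutorial group.

1.970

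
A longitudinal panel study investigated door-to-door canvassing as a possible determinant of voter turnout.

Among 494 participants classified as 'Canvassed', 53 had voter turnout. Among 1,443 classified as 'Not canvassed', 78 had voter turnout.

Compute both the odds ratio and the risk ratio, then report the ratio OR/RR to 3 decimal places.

1.060

From the description: a = 53, b = 441, c = 78, d = 1365.
OR = (53·1365)/(441·78) = 72345/34398 = 2.10317
Risk in exposed = 53/494 = 0.10729; risk in unexposed = 78/1443 = 0.05405; RR = 1.98482
OR/RR = 2.10317 / 1.98482 = 1.05963
The outcome is not rare, so the OR lies further from 1 than the RR.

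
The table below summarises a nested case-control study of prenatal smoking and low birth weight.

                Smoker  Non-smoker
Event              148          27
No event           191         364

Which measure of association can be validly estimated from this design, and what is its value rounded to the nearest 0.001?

10.446

Reading the table with exposure as columns: a = 148 (Smoker, case), b = 191 (Smoker, non-case), c = 27 (Non-smoker, case), d = 364.
This is a nested case-control study: participants were sampled on outcome status, so risks in the source population cannot be estimated directly — relative risk is not valid here. The odds ratio is the appropriate measure.
OR = (a·d)/(b·c) = (148 × 364) / (191 × 27) = 53872 / 5157 = 10.44638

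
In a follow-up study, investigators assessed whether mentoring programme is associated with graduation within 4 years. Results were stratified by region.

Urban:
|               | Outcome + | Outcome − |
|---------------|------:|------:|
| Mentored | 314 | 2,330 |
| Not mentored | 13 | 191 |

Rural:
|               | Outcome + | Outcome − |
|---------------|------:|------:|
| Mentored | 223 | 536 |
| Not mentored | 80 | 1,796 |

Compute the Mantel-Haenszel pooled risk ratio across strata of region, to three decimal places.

RR_MH = Σ(aᵢ·n₀ᵢ/nᵢ) / Σ(cᵢ·n₁ᵢ/nᵢ), with n₁ᵢ = aᵢ+bᵢ (exposed), n₀ᵢ = cᵢ+dᵢ (unexposed), nᵢ = n₁ᵢ+n₀ᵢ.
Stratum 1 (Urban): n₁ = 2644, n₀ = 204, n = 2848; a·n₀/n = 314·204/2848 = 22.4916; c·n₁/n = 13·2644/2848 = 12.0688
Stratum 2 (Rural): n₁ = 759, n₀ = 1876, n = 2635; a·n₀/n = 223·1876/2635 = 158.7658; c·n₁/n = 80·759/2635 = 23.0436
RR_MH = (22.4916 + 158.7658) / (12.0688 + 23.0436) = 181.2574 / 35.1125 = 5.16220

5.162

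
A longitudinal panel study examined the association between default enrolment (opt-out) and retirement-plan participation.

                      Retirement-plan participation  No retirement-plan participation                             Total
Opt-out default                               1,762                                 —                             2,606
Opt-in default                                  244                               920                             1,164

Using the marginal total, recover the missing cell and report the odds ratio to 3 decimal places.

7.872

The missing cell is in the exposed row: 2606 − 1762 = 844.
So a = 1762, b = 844, c = 244, d = 920.
OR = (a·d)/(b·c) = (1762 × 920) / (844 × 244) = 1621040 / 205936 = 7.87157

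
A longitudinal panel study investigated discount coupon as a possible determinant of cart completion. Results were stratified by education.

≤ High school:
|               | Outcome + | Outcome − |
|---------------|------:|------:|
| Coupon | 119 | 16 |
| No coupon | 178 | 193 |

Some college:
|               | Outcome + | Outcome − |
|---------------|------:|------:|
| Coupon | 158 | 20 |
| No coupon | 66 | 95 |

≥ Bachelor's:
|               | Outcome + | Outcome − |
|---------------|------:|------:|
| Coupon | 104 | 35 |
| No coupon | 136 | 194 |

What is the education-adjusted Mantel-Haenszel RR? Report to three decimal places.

RR_MH = Σ(aᵢ·n₀ᵢ/nᵢ) / Σ(cᵢ·n₁ᵢ/nᵢ), with n₁ᵢ = aᵢ+bᵢ (exposed), n₀ᵢ = cᵢ+dᵢ (unexposed), nᵢ = n₁ᵢ+n₀ᵢ.
Stratum 1 (≤ High school): n₁ = 135, n₀ = 371, n = 506; a·n₀/n = 119·371/506 = 87.2510; c·n₁/n = 178·135/506 = 47.4901
Stratum 2 (Some college): n₁ = 178, n₀ = 161, n = 339; a·n₀/n = 158·161/339 = 75.0383; c·n₁/n = 66·178/339 = 34.6549
Stratum 3 (≥ Bachelor's): n₁ = 139, n₀ = 330, n = 469; a·n₀/n = 104·330/469 = 73.1770; c·n₁/n = 136·139/469 = 40.3070
RR_MH = (87.2510 + 75.0383 + 73.1770) / (47.4901 + 34.6549 + 40.3070) = 235.4663 / 122.4520 = 1.92293

1.923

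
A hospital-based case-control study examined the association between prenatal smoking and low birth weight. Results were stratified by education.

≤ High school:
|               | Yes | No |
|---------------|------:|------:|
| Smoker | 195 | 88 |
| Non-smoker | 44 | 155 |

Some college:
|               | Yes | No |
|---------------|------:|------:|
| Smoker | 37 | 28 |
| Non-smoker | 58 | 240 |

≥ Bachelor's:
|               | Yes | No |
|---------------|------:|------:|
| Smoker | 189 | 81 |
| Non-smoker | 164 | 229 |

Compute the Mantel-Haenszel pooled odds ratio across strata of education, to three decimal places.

4.685

OR_MH = Σ(aᵢdᵢ/nᵢ) / Σ(bᵢcᵢ/nᵢ), where nᵢ is the stratum total.
Stratum 1 (≤ High school): n = 482; a·d/n = 195·155/482 = 62.7075; b·c/n = 88·44/482 = 8.0332
Stratum 2 (Some college): n = 363; a·d/n = 37·240/363 = 24.4628; b·c/n = 28·58/363 = 4.4738
Stratum 3 (≥ Bachelor's): n = 663; a·d/n = 189·229/663 = 65.2805; b·c/n = 81·164/663 = 20.0362
OR_MH = (62.7075 + 24.4628 + 65.2805) / (8.0332 + 4.4738 + 20.0362) = 152.4508 / 32.5432 = 4.68456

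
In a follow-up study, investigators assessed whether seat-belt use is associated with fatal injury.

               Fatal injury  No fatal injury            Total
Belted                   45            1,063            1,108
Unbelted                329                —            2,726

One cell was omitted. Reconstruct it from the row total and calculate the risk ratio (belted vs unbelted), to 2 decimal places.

0.34

The missing cell is in the unexposed row: 2726 − 329 = 2397.
So a = 45, b = 1063, c = 329, d = 2397.
RR = [a/(a+b)] / [c/(c+d)] = (45/1108) / (329/2726) = 0.04061/0.12069 = 0.33651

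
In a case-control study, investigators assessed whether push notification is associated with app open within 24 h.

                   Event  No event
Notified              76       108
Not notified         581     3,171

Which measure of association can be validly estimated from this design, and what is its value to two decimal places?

Cells: a = 76, b = 108, c = 581, d = 3171.
This is a case-control study: participants were sampled on outcome status, so risks in the source population cannot be estimated directly — relative risk is not valid here. The odds ratio is the appropriate measure.
OR = (a·d)/(b·c) = (76 × 3171) / (108 × 581) = 240996 / 62748 = 3.84070

3.84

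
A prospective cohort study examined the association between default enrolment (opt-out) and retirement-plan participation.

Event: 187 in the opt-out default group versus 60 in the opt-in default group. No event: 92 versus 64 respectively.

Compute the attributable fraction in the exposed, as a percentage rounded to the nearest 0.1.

27.8

From the description: a = 187, b = 92, c = 60, d = 64.
Risk in exposed = 187/279 = 0.67025; risk in unexposed = 60/124 = 0.48387.
RR = 0.67025/0.48387 = 1.38519
AR% = (RR − 1)/RR × 100 = (1.38519 − 1)/1.38519 × 100 = 27.8075%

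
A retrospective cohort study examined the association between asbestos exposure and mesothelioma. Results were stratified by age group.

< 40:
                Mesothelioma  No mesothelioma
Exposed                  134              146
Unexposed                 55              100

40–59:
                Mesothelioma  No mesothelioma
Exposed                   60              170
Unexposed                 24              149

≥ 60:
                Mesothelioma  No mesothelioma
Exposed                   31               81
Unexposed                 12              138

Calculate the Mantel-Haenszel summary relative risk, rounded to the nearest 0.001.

RR_MH = Σ(aᵢ·n₀ᵢ/nᵢ) / Σ(cᵢ·n₁ᵢ/nᵢ), with n₁ᵢ = aᵢ+bᵢ (exposed), n₀ᵢ = cᵢ+dᵢ (unexposed), nᵢ = n₁ᵢ+n₀ᵢ.
Stratum 1 (< 40): n₁ = 280, n₀ = 155, n = 435; a·n₀/n = 134·155/435 = 47.7471; c·n₁/n = 55·280/435 = 35.4023
Stratum 2 (40–59): n₁ = 230, n₀ = 173, n = 403; a·n₀/n = 60·173/403 = 25.7568; c·n₁/n = 24·230/403 = 13.6973
Stratum 3 (≥ 60): n₁ = 112, n₀ = 150, n = 262; a·n₀/n = 31·150/262 = 17.7481; c·n₁/n = 12·112/262 = 5.1298
RR_MH = (47.7471 + 25.7568 + 17.7481) / (35.4023 + 13.6973 + 5.1298) = 91.2520 / 54.2293 = 1.68271

1.683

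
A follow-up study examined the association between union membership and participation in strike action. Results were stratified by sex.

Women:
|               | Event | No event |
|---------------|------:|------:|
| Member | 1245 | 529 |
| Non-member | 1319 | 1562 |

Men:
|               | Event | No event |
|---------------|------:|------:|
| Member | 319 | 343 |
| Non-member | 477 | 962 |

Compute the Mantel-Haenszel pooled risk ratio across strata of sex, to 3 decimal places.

1.515

RR_MH = Σ(aᵢ·n₀ᵢ/nᵢ) / Σ(cᵢ·n₁ᵢ/nᵢ), with n₁ᵢ = aᵢ+bᵢ (exposed), n₀ᵢ = cᵢ+dᵢ (unexposed), nᵢ = n₁ᵢ+n₀ᵢ.
Stratum 1 (Women): n₁ = 1774, n₀ = 2881, n = 4655; a·n₀/n = 1245·2881/4655 = 770.5360; c·n₁/n = 1319·1774/4655 = 502.6651
Stratum 2 (Men): n₁ = 662, n₀ = 1439, n = 2101; a·n₀/n = 319·1439/2101 = 218.4869; c·n₁/n = 477·662/2101 = 150.2970
RR_MH = (770.5360 + 218.4869) / (502.6651 + 150.2970) = 989.0229 / 652.9621 = 1.51467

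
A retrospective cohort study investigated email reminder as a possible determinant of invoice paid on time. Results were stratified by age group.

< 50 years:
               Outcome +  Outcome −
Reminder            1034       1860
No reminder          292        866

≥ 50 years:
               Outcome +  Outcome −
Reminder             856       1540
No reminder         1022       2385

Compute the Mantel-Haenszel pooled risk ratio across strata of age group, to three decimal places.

RR_MH = Σ(aᵢ·n₀ᵢ/nᵢ) / Σ(cᵢ·n₁ᵢ/nᵢ), with n₁ᵢ = aᵢ+bᵢ (exposed), n₀ᵢ = cᵢ+dᵢ (unexposed), nᵢ = n₁ᵢ+n₀ᵢ.
Stratum 1 (< 50 years): n₁ = 2894, n₀ = 1158, n = 4052; a·n₀/n = 1034·1158/4052 = 295.5015; c·n₁/n = 292·2894/4052 = 208.5508
Stratum 2 (≥ 50 years): n₁ = 2396, n₀ = 3407, n = 5803; a·n₀/n = 856·3407/5803 = 502.5663; c·n₁/n = 1022·2396/5803 = 421.9735
RR_MH = (295.5015 + 502.5663) / (208.5508 + 421.9735) = 798.0677 / 630.5243 = 1.26572

1.266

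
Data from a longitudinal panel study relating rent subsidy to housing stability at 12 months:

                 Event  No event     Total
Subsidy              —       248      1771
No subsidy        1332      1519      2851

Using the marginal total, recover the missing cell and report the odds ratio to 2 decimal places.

7.00

The missing cell is in the exposed row: 1771 − 248 = 1523.
So a = 1523, b = 248, c = 1332, d = 1519.
OR = (a·d)/(b·c) = (1523 × 1519) / (248 × 1332) = 2313437 / 330336 = 7.00328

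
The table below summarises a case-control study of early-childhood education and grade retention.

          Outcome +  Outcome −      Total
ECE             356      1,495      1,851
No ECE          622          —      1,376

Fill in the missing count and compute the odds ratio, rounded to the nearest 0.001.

The missing cell is in the unexposed row: 1376 − 622 = 754.
So a = 356, b = 1495, c = 622, d = 754.
OR = (a·d)/(b·c) = (356 × 754) / (1495 × 622) = 268424 / 929890 = 0.28866

0.289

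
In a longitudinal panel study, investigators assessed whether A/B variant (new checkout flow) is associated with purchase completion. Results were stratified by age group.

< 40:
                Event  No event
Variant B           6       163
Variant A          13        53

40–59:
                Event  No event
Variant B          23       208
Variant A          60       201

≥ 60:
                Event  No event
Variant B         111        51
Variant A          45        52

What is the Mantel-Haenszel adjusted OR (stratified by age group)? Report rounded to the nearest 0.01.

0.76

OR_MH = Σ(aᵢdᵢ/nᵢ) / Σ(bᵢcᵢ/nᵢ), where nᵢ is the stratum total.
Stratum 1 (< 40): n = 235; a·d/n = 6·53/235 = 1.3532; b·c/n = 163·13/235 = 9.0170
Stratum 2 (40–59): n = 492; a·d/n = 23·201/492 = 9.3963; b·c/n = 208·60/492 = 25.3659
Stratum 3 (≥ 60): n = 259; a·d/n = 111·52/259 = 22.2857; b·c/n = 51·45/259 = 8.8610
OR_MH = (1.3532 + 9.3963 + 22.2857) / (9.0170 + 25.3659 + 8.8610) = 33.0352 / 43.2439 = 0.76393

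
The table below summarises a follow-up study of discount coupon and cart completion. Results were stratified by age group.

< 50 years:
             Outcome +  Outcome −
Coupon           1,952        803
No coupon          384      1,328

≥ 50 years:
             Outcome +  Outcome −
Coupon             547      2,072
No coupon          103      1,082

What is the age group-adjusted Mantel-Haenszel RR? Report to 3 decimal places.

2.985

RR_MH = Σ(aᵢ·n₀ᵢ/nᵢ) / Σ(cᵢ·n₁ᵢ/nᵢ), with n₁ᵢ = aᵢ+bᵢ (exposed), n₀ᵢ = cᵢ+dᵢ (unexposed), nᵢ = n₁ᵢ+n₀ᵢ.
Stratum 1 (< 50 years): n₁ = 2755, n₀ = 1712, n = 4467; a·n₀/n = 1952·1712/4467 = 748.1137; c·n₁/n = 384·2755/4467 = 236.8301
Stratum 2 (≥ 50 years): n₁ = 2619, n₀ = 1185, n = 3804; a·n₀/n = 547·1185/3804 = 170.3983; c·n₁/n = 103·2619/3804 = 70.9140
RR_MH = (748.1137 + 170.3983) / (236.8301 + 70.9140) = 918.5120 / 307.7441 = 2.98466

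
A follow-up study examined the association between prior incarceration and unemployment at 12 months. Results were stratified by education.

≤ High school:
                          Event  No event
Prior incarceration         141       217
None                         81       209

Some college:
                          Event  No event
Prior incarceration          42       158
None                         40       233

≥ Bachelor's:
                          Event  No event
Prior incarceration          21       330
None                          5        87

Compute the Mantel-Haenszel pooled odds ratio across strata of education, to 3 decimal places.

OR_MH = Σ(aᵢdᵢ/nᵢ) / Σ(bᵢcᵢ/nᵢ), where nᵢ is the stratum total.
Stratum 1 (≤ High school): n = 648; a·d/n = 141·209/648 = 45.4769; b·c/n = 217·81/648 = 27.1250
Stratum 2 (Some college): n = 473; a·d/n = 42·233/473 = 20.6892; b·c/n = 158·40/473 = 13.3615
Stratum 3 (≥ Bachelor's): n = 443; a·d/n = 21·87/443 = 4.1242; b·c/n = 330·5/443 = 3.7246
OR_MH = (45.4769 + 20.6892 + 4.1242) / (27.1250 + 13.3615 + 3.7246) = 70.2902 / 44.2111 = 1.58988

1.590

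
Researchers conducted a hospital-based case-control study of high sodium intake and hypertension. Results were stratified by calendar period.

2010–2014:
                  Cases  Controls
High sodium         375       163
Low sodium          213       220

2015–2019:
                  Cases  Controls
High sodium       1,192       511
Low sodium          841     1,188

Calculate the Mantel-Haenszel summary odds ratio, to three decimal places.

OR_MH = Σ(aᵢdᵢ/nᵢ) / Σ(bᵢcᵢ/nᵢ), where nᵢ is the stratum total.
Stratum 1 (2010–2014): n = 971; a·d/n = 375·220/971 = 84.9640; b·c/n = 163·213/971 = 35.7559
Stratum 2 (2015–2019): n = 3732; a·d/n = 1192·1188/3732 = 379.4469; b·c/n = 511·841/3732 = 115.1530
OR_MH = (84.9640 + 379.4469) / (35.7559 + 115.1530) = 464.4109 / 150.9089 = 3.07743

3.077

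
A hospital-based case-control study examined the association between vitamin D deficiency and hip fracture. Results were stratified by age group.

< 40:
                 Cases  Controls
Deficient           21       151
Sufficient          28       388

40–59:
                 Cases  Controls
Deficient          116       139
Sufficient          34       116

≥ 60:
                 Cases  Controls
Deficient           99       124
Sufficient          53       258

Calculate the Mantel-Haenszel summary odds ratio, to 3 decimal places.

3.045

OR_MH = Σ(aᵢdᵢ/nᵢ) / Σ(bᵢcᵢ/nᵢ), where nᵢ is the stratum total.
Stratum 1 (< 40): n = 588; a·d/n = 21·388/588 = 13.8571; b·c/n = 151·28/588 = 7.1905
Stratum 2 (40–59): n = 405; a·d/n = 116·116/405 = 33.2247; b·c/n = 139·34/405 = 11.6691
Stratum 3 (≥ 60): n = 534; a·d/n = 99·258/534 = 47.8315; b·c/n = 124·53/534 = 12.3071
OR_MH = (13.8571 + 33.2247 + 47.8315) / (7.1905 + 11.6691 + 12.3071) = 94.9133 / 31.1667 = 3.04534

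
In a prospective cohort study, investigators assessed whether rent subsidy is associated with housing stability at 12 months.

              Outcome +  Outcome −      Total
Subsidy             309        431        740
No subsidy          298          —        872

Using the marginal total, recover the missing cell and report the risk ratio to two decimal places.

The missing cell is in the unexposed row: 872 − 298 = 574.
So a = 309, b = 431, c = 298, d = 574.
RR = [a/(a+b)] / [c/(c+d)] = (309/740) / (298/872) = 0.41757/0.34174 = 1.22188

1.22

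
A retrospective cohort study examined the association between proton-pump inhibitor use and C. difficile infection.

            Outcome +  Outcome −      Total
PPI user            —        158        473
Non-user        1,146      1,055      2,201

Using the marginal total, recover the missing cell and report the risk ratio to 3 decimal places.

1.279

The missing cell is in the exposed row: 473 − 158 = 315.
So a = 315, b = 158, c = 1146, d = 1055.
RR = [a/(a+b)] / [c/(c+d)] = (315/473) / (1146/2201) = 0.66596/0.52067 = 1.27904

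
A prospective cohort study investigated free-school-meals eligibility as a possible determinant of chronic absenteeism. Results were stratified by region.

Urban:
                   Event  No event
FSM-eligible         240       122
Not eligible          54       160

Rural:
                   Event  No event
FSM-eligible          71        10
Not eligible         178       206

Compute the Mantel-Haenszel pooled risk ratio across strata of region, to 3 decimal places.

2.276

RR_MH = Σ(aᵢ·n₀ᵢ/nᵢ) / Σ(cᵢ·n₁ᵢ/nᵢ), with n₁ᵢ = aᵢ+bᵢ (exposed), n₀ᵢ = cᵢ+dᵢ (unexposed), nᵢ = n₁ᵢ+n₀ᵢ.
Stratum 1 (Urban): n₁ = 362, n₀ = 214, n = 576; a·n₀/n = 240·214/576 = 89.1667; c·n₁/n = 54·362/576 = 33.9375
Stratum 2 (Rural): n₁ = 81, n₀ = 384, n = 465; a·n₀/n = 71·384/465 = 58.6323; c·n₁/n = 178·81/465 = 31.0065
RR_MH = (89.1667 + 58.6323) / (33.9375 + 31.0065) = 147.7989 / 64.9440 = 2.27579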